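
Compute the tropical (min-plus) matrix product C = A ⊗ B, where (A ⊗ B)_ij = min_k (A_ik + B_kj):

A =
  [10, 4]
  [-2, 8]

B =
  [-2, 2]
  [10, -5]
A ⊗ B =
  [8, -1]
  [-4, 0]

Apply the min-plus product entry-by-entry:
  C[0][0] = min over k of (A[0][0] + B[0][0] = 10 + -2 = 8, A[0][1] + B[1][0] = 4 + 10 = 14) = 8 (attained at k = 0)
  C[0][1] = min over k of (A[0][0] + B[0][1] = 10 + 2 = 12, A[0][1] + B[1][1] = 4 + -5 = -1) = -1 (attained at k = 1)
  C[1][0] = min over k of (A[1][0] + B[0][0] = -2 + -2 = -4, A[1][1] + B[1][0] = 8 + 10 = 18) = -4 (attained at k = 0)
  C[1][1] = min over k of (A[1][0] + B[0][1] = -2 + 2 = 0, A[1][1] + B[1][1] = 8 + -5 = 3) = 0 (attained at k = 0)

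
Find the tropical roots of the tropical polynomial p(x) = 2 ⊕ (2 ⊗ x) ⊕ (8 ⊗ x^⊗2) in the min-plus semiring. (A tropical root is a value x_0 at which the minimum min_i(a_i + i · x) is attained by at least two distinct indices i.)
Roots: {-6, 0}

Each tropical root is a break point of the lower envelope of the lines y = a_i + i · x (there are 3 lines, with slopes 0, 1, ..., 2). Only the lines that attain the minimum somewhere contribute to roots; other lines are dominated. Here the surviving (envelope) indices are i = 2, i = 1, i = 0.
Intersections between consecutive envelope lines give the roots: for adjacent envelope indices i < j the intersection is x = (a_i − a_j) / (j − i). Reading off the sorted break points: {-6, 0}.
Verification: at each break x_0, at least two indices attain the minimum of min_i(a_i + i · x_0).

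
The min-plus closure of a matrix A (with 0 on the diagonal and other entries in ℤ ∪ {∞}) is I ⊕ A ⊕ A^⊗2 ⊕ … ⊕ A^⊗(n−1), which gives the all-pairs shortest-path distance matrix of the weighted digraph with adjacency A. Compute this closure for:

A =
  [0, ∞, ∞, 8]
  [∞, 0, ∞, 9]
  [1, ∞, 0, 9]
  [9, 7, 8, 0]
Closure =
  [0, 15, 16, 8]
  [18, 0, 17, 9]
  [1, 16, 0, 9]
  [9, 7, 8, 0]

This is the Floyd-Warshall all-pairs shortest-path computation. For each intermediate vertex k = 0, 1, …, 3, update dist[i][j] ← min(dist[i][j], dist[i][k] + dist[k][j]). The final matrix gives, for each (i, j), the minimum total weight of any directed path from i to j (possibly empty when i = j).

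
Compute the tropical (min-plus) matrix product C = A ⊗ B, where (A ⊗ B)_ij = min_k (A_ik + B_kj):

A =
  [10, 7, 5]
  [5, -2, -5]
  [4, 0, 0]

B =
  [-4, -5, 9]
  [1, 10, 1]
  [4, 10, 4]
A ⊗ B =
  [6, 5, 8]
  [-1, 0, -1]
  [0, -1, 1]

Apply the min-plus product entry-by-entry:
  C[0][0] = min over k of (A[0][0] + B[0][0] = 10 + -4 = 6, A[0][1] + B[1][0] = 7 + 1 = 8, A[0][2] + B[2][0] = 5 + 4 = 9) = 6 (attained at k = 0)
  C[0][1] = min over k of (A[0][0] + B[0][1] = 10 + -5 = 5, A[0][1] + B[1][1] = 7 + 10 = 17, A[0][2] + B[2][1] = 5 + 10 = 15) = 5 (attained at k = 0)
  C[0][2] = min over k of (A[0][0] + B[0][2] = 10 + 9 = 19, A[0][1] + B[1][2] = 7 + 1 = 8, A[0][2] + B[2][2] = 5 + 4 = 9) = 8 (attained at k = 1)
  C[1][0] = min over k of (A[1][0] + B[0][0] = 5 + -4 = 1, A[1][1] + B[1][0] = -2 + 1 = -1, A[1][2] + B[2][0] = -5 + 4 = -1) = -1 (attained at k = 1)
  C[1][1] = min over k of (A[1][0] + B[0][1] = 5 + -5 = 0, A[1][1] + B[1][1] = -2 + 10 = 8, A[1][2] + B[2][1] = -5 + 10 = 5) = 0 (attained at k = 0)
  C[1][2] = min over k of (A[1][0] + B[0][2] = 5 + 9 = 14, A[1][1] + B[1][2] = -2 + 1 = -1, A[1][2] + B[2][2] = -5 + 4 = -1) = -1 (attained at k = 1)
  C[2][0] = min over k of (A[2][0] + B[0][0] = 4 + -4 = 0, A[2][1] + B[1][0] = 0 + 1 = 1, A[2][2] + B[2][0] = 0 + 4 = 4) = 0 (attained at k = 0)
  C[2][1] = min over k of (A[2][0] + B[0][1] = 4 + -5 = -1, A[2][1] + B[1][1] = 0 + 10 = 10, A[2][2] + B[2][1] = 0 + 10 = 10) = -1 (attained at k = 0)
  C[2][2] = min over k of (A[2][0] + B[0][2] = 4 + 9 = 13, A[2][1] + B[1][2] = 0 + 1 = 1, A[2][2] + B[2][2] = 0 + 4 = 4) = 1 (attained at k = 1)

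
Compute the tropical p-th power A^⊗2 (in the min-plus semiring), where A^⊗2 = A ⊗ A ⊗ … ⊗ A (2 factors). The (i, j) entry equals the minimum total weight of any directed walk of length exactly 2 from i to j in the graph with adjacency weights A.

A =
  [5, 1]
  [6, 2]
A^⊗2 =
  [7, 3]
  [8, 4]

Each entry (A^⊗2)_ij equals the minimum over all length-2 walks i = v_0 → v_1 → … → v_2 = j of Σ_t A[v_t][v_{t+1}]. For example, for (i, j) = (0, 1) we minimise over 2 possible intermediate vertex sequences; the minimum is 3, attained along the walk 0 → 1 → 1.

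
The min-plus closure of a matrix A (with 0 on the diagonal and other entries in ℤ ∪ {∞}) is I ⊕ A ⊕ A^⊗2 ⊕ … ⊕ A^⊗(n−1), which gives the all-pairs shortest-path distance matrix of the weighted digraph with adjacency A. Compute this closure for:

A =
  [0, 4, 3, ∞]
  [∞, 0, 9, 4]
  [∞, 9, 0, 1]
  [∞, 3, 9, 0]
Closure =
  [0, 4, 3, 4]
  [∞, 0, 9, 4]
  [∞, 4, 0, 1]
  [∞, 3, 9, 0]

This is the Floyd-Warshall all-pairs shortest-path computation. For each intermediate vertex k = 0, 1, …, 3, update dist[i][j] ← min(dist[i][j], dist[i][k] + dist[k][j]). The final matrix gives, for each (i, j), the minimum total weight of any directed path from i to j (possibly empty when i = j).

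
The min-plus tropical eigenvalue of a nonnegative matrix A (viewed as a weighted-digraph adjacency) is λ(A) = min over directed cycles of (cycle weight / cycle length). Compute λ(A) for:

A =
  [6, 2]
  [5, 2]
λ(A) = 2

Enumerate directed cycles and compute their means (weight / length). Sample:
  cycle 0 → 0: weight = 6, length = 1, mean = 6/1 ≈ 6.000
  cycle 1 → 1: weight = 2, length = 1, mean = 2/1 ≈ 2.000
  cycle 0 → 1 → 0: weight = 7, length = 2, mean = 7/2 ≈ 3.500
  cycle 1 → 0 → 1: weight = 7, length = 2, mean = 7/2 ≈ 3.500
Minimum mean = 2.000, attained e.g. along the cycle 1 → 1 with weight 2 and length 1. So λ(A) = 2/1 = 2.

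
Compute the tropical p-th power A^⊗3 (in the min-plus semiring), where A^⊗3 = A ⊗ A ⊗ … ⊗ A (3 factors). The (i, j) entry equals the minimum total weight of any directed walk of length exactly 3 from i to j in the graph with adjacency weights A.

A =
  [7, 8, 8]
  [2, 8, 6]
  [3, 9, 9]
A^⊗3 =
  [17, 18, 18]
  [12, 17, 16]
  [13, 18, 17]

Each entry (A^⊗3)_ij equals the minimum over all length-3 walks i = v_0 → v_1 → … → v_3 = j of Σ_t A[v_t][v_{t+1}]. For example, for (i, j) = (0, 2) we minimise over 9 possible intermediate vertex sequences; the minimum is 18, attained along the walk 0 → 1 → 0 → 2.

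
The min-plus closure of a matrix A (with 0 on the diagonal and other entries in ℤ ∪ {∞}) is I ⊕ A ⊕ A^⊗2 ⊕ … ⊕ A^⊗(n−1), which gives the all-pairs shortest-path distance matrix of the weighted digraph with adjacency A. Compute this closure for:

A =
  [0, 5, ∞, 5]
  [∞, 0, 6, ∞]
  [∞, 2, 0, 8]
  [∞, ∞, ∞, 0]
Closure =
  [0, 5, 11, 5]
  [∞, 0, 6, 14]
  [∞, 2, 0, 8]
  [∞, ∞, ∞, 0]

This is the Floyd-Warshall all-pairs shortest-path computation. For each intermediate vertex k = 0, 1, …, 3, update dist[i][j] ← min(dist[i][j], dist[i][k] + dist[k][j]). The final matrix gives, for each (i, j), the minimum total weight of any directed path from i to j (possibly empty when i = j).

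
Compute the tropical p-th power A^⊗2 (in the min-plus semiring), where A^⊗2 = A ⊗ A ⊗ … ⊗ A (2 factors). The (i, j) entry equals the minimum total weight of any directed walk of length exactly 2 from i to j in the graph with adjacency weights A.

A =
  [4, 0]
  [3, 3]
A^⊗2 =
  [3, 3]
  [6, 3]

Each entry (A^⊗2)_ij equals the minimum over all length-2 walks i = v_0 → v_1 → … → v_2 = j of Σ_t A[v_t][v_{t+1}]. For example, for (i, j) = (0, 1) we minimise over 2 possible intermediate vertex sequences; the minimum is 3, attained along the walk 0 → 1 → 1.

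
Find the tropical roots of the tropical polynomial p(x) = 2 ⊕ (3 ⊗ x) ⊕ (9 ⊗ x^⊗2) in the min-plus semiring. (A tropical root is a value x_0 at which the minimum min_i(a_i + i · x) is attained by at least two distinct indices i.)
Roots: {-6, -1}

Each tropical root is a break point of the lower envelope of the lines y = a_i + i · x (there are 3 lines, with slopes 0, 1, ..., 2). Only the lines that attain the minimum somewhere contribute to roots; other lines are dominated. Here the surviving (envelope) indices are i = 2, i = 1, i = 0.
Intersections between consecutive envelope lines give the roots: for adjacent envelope indices i < j the intersection is x = (a_i − a_j) / (j − i). Reading off the sorted break points: {-6, -1}.
Verification: at each break x_0, at least two indices attain the minimum of min_i(a_i + i · x_0).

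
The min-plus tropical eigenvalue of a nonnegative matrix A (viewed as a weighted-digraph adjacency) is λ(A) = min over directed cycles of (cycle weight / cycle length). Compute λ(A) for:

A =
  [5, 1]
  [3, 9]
λ(A) = 2

Enumerate directed cycles and compute their means (weight / length). Sample:
  cycle 0 → 0: weight = 5, length = 1, mean = 5/1 ≈ 5.000
  cycle 1 → 1: weight = 9, length = 1, mean = 9/1 ≈ 9.000
  cycle 0 → 1 → 0: weight = 4, length = 2, mean = 4/2 ≈ 2.000
  cycle 1 → 0 → 1: weight = 4, length = 2, mean = 4/2 ≈ 2.000
Minimum mean = 2.000, attained e.g. along the cycle 0 → 1 → 0 with weight 4 and length 2. So λ(A) = 4/2 = 2.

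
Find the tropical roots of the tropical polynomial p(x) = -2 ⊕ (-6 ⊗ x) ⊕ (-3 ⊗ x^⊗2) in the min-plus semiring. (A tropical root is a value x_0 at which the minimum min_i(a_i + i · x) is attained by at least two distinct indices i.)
Roots: {-3, 4}

Each tropical root is a break point of the lower envelope of the lines y = a_i + i · x (there are 3 lines, with slopes 0, 1, ..., 2). Only the lines that attain the minimum somewhere contribute to roots; other lines are dominated. Here the surviving (envelope) indices are i = 2, i = 1, i = 0.
Intersections between consecutive envelope lines give the roots: for adjacent envelope indices i < j the intersection is x = (a_i − a_j) / (j − i). Reading off the sorted break points: {-3, 4}.
Verification: at each break x_0, at least two indices attain the minimum of min_i(a_i + i · x_0).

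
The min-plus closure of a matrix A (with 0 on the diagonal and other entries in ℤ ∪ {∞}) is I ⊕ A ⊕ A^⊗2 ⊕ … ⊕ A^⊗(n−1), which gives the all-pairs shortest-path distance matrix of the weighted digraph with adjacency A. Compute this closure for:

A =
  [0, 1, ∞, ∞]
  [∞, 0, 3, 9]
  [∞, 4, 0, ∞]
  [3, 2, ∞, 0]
Closure =
  [0, 1, 4, 10]
  [12, 0, 3, 9]
  [16, 4, 0, 13]
  [3, 2, 5, 0]

This is the Floyd-Warshall all-pairs shortest-path computation. For each intermediate vertex k = 0, 1, …, 3, update dist[i][j] ← min(dist[i][j], dist[i][k] + dist[k][j]). The final matrix gives, for each (i, j), the minimum total weight of any directed path from i to j (possibly empty when i = j).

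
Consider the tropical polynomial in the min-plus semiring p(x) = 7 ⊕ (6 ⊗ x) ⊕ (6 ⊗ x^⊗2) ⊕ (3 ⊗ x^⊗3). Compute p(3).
p(3) = 7

A tropical monomial a ⊗ x^⊗i evaluates to a + i · x. Evaluating each term at x = 3:
  Term 0 contributes 7 + 0 · 3 = 7
  Term 1 contributes 6 + 1 · 3 = 9
  Term 2 contributes 6 + 2 · 3 = 12
  Term 3 contributes 3 + 3 · 3 = 12
p(3) = ⊕ of these = min[7, 9, 12, 12] = 7.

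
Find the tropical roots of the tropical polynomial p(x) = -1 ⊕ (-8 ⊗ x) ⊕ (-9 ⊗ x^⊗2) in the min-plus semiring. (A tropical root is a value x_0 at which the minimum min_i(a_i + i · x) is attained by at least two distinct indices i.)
Roots: {1, 7}

Each tropical root is a break point of the lower envelope of the lines y = a_i + i · x (there are 3 lines, with slopes 0, 1, ..., 2). Only the lines that attain the minimum somewhere contribute to roots; other lines are dominated. Here the surviving (envelope) indices are i = 2, i = 1, i = 0.
Intersections between consecutive envelope lines give the roots: for adjacent envelope indices i < j the intersection is x = (a_i − a_j) / (j − i). Reading off the sorted break points: {1, 7}.
Verification: at each break x_0, at least two indices attain the minimum of min_i(a_i + i · x_0).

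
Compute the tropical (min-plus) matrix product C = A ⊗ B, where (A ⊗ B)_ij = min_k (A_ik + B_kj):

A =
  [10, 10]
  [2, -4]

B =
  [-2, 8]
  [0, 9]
A ⊗ B =
  [8, 18]
  [-4, 5]

Apply the min-plus product entry-by-entry:
  C[0][0] = min over k of (A[0][0] + B[0][0] = 10 + -2 = 8, A[0][1] + B[1][0] = 10 + 0 = 10) = 8 (attained at k = 0)
  C[0][1] = min over k of (A[0][0] + B[0][1] = 10 + 8 = 18, A[0][1] + B[1][1] = 10 + 9 = 19) = 18 (attained at k = 0)
  C[1][0] = min over k of (A[1][0] + B[0][0] = 2 + -2 = 0, A[1][1] + B[1][0] = -4 + 0 = -4) = -4 (attained at k = 1)
  C[1][1] = min over k of (A[1][0] + B[0][1] = 2 + 8 = 10, A[1][1] + B[1][1] = -4 + 9 = 5) = 5 (attained at k = 1)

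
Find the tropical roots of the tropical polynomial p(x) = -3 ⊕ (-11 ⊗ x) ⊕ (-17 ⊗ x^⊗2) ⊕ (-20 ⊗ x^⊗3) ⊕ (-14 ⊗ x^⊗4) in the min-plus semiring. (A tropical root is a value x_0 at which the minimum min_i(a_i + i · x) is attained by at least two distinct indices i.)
Roots: {-6, 3, 6, 8}

Each tropical root is a break point of the lower envelope of the lines y = a_i + i · x (there are 5 lines, with slopes 0, 1, ..., 4). Only the lines that attain the minimum somewhere contribute to roots; other lines are dominated. Here the surviving (envelope) indices are i = 4, i = 3, i = 2, i = 1, i = 0.
Intersections between consecutive envelope lines give the roots: for adjacent envelope indices i < j the intersection is x = (a_i − a_j) / (j − i). Reading off the sorted break points: {-6, 3, 6, 8}.
Verification: at each break x_0, at least two indices attain the minimum of min_i(a_i + i · x_0).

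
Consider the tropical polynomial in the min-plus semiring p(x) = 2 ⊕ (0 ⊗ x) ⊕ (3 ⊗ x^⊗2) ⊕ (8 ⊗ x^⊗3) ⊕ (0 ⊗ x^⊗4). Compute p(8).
p(8) = 2

A tropical monomial a ⊗ x^⊗i evaluates to a + i · x. Evaluating each term at x = 8:
  Term 0 contributes 2 + 0 · 8 = 2
  Term 1 contributes 0 + 1 · 8 = 8
  Term 2 contributes 3 + 2 · 8 = 19
  Term 3 contributes 8 + 3 · 8 = 32
  Term 4 contributes 0 + 4 · 8 = 32
p(8) = ⊕ of these = min[2, 8, 19, 32, 32] = 2.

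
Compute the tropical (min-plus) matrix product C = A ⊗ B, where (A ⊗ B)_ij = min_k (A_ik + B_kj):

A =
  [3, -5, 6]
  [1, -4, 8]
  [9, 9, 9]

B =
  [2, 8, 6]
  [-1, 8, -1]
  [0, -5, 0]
A ⊗ B =
  [-6, 1, -6]
  [-5, 3, -5]
  [8, 4, 8]

Apply the min-plus product entry-by-entry:
  C[0][0] = min over k of (A[0][0] + B[0][0] = 3 + 2 = 5, A[0][1] + B[1][0] = -5 + -1 = -6, A[0][2] + B[2][0] = 6 + 0 = 6) = -6 (attained at k = 1)
  C[0][1] = min over k of (A[0][0] + B[0][1] = 3 + 8 = 11, A[0][1] + B[1][1] = -5 + 8 = 3, A[0][2] + B[2][1] = 6 + -5 = 1) = 1 (attained at k = 2)
  C[0][2] = min over k of (A[0][0] + B[0][2] = 3 + 6 = 9, A[0][1] + B[1][2] = -5 + -1 = -6, A[0][2] + B[2][2] = 6 + 0 = 6) = -6 (attained at k = 1)
  C[1][0] = min over k of (A[1][0] + B[0][0] = 1 + 2 = 3, A[1][1] + B[1][0] = -4 + -1 = -5, A[1][2] + B[2][0] = 8 + 0 = 8) = -5 (attained at k = 1)
  C[1][1] = min over k of (A[1][0] + B[0][1] = 1 + 8 = 9, A[1][1] + B[1][1] = -4 + 8 = 4, A[1][2] + B[2][1] = 8 + -5 = 3) = 3 (attained at k = 2)
  C[1][2] = min over k of (A[1][0] + B[0][2] = 1 + 6 = 7, A[1][1] + B[1][2] = -4 + -1 = -5, A[1][2] + B[2][2] = 8 + 0 = 8) = -5 (attained at k = 1)
  C[2][0] = min over k of (A[2][0] + B[0][0] = 9 + 2 = 11, A[2][1] + B[1][0] = 9 + -1 = 8, A[2][2] + B[2][0] = 9 + 0 = 9) = 8 (attained at k = 1)
  C[2][1] = min over k of (A[2][0] + B[0][1] = 9 + 8 = 17, A[2][1] + B[1][1] = 9 + 8 = 17, A[2][2] + B[2][1] = 9 + -5 = 4) = 4 (attained at k = 2)
  C[2][2] = min over k of (A[2][0] + B[0][2] = 9 + 6 = 15, A[2][1] + B[1][2] = 9 + -1 = 8, A[2][2] + B[2][2] = 9 + 0 = 9) = 8 (attained at k = 1)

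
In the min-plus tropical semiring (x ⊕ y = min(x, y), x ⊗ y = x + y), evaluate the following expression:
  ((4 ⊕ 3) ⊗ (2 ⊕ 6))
((4 ⊕ 3) ⊗ (2 ⊕ 6)) = 5

Expand innermost to outermost. Recall ⊕ takes the minimum of its arguments and ⊗ takes their sum. Working out the expression ((4 ⊕ 3) ⊗ (2 ⊕ 6)) gives 5.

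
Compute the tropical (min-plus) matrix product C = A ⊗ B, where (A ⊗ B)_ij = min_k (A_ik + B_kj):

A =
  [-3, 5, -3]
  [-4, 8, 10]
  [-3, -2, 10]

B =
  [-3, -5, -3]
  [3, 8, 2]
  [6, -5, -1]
A ⊗ B =
  [-6, -8, -6]
  [-7, -9, -7]
  [-6, -8, -6]

Apply the min-plus product entry-by-entry:
  C[0][0] = min over k of (A[0][0] + B[0][0] = -3 + -3 = -6, A[0][1] + B[1][0] = 5 + 3 = 8, A[0][2] + B[2][0] = -3 + 6 = 3) = -6 (attained at k = 0)
  C[0][1] = min over k of (A[0][0] + B[0][1] = -3 + -5 = -8, A[0][1] + B[1][1] = 5 + 8 = 13, A[0][2] + B[2][1] = -3 + -5 = -8) = -8 (attained at k = 0)
  C[0][2] = min over k of (A[0][0] + B[0][2] = -3 + -3 = -6, A[0][1] + B[1][2] = 5 + 2 = 7, A[0][2] + B[2][2] = -3 + -1 = -4) = -6 (attained at k = 0)
  C[1][0] = min over k of (A[1][0] + B[0][0] = -4 + -3 = -7, A[1][1] + B[1][0] = 8 + 3 = 11, A[1][2] + B[2][0] = 10 + 6 = 16) = -7 (attained at k = 0)
  C[1][1] = min over k of (A[1][0] + B[0][1] = -4 + -5 = -9, A[1][1] + B[1][1] = 8 + 8 = 16, A[1][2] + B[2][1] = 10 + -5 = 5) = -9 (attained at k = 0)
  C[1][2] = min over k of (A[1][0] + B[0][2] = -4 + -3 = -7, A[1][1] + B[1][2] = 8 + 2 = 10, A[1][2] + B[2][2] = 10 + -1 = 9) = -7 (attained at k = 0)
  C[2][0] = min over k of (A[2][0] + B[0][0] = -3 + -3 = -6, A[2][1] + B[1][0] = -2 + 3 = 1, A[2][2] + B[2][0] = 10 + 6 = 16) = -6 (attained at k = 0)
  C[2][1] = min over k of (A[2][0] + B[0][1] = -3 + -5 = -8, A[2][1] + B[1][1] = -2 + 8 = 6, A[2][2] + B[2][1] = 10 + -5 = 5) = -8 (attained at k = 0)
  C[2][2] = min over k of (A[2][0] + B[0][2] = -3 + -3 = -6, A[2][1] + B[1][2] = -2 + 2 = 0, A[2][2] + B[2][2] = 10 + -1 = 9) = -6 (attained at k = 0)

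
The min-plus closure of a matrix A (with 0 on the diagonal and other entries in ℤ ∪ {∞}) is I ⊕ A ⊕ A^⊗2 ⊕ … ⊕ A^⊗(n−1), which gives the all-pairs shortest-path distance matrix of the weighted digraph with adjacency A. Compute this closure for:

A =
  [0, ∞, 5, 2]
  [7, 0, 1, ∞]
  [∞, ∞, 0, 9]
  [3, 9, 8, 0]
Closure =
  [0, 11, 5, 2]
  [7, 0, 1, 9]
  [12, 18, 0, 9]
  [3, 9, 8, 0]

This is the Floyd-Warshall all-pairs shortest-path computation. For each intermediate vertex k = 0, 1, …, 3, update dist[i][j] ← min(dist[i][j], dist[i][k] + dist[k][j]). The final matrix gives, for each (i, j), the minimum total weight of any directed path from i to j (possibly empty when i = j).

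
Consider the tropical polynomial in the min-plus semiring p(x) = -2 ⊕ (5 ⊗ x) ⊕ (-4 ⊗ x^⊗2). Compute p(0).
p(0) = -4

A tropical monomial a ⊗ x^⊗i evaluates to a + i · x. Evaluating each term at x = 0:
  Term 0 contributes -2 + 0 · 0 = -2
  Term 1 contributes 5 + 1 · 0 = 5
  Term 2 contributes -4 + 2 · 0 = -4
p(0) = ⊕ of these = min[-2, 5, -4] = -4.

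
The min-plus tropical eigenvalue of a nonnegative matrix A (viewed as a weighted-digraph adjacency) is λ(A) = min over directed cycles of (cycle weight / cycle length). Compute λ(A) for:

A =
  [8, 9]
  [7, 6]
λ(A) = 6

Enumerate directed cycles and compute their means (weight / length). Sample:
  cycle 0 → 0: weight = 8, length = 1, mean = 8/1 ≈ 8.000
  cycle 1 → 1: weight = 6, length = 1, mean = 6/1 ≈ 6.000
  cycle 0 → 1 → 0: weight = 16, length = 2, mean = 16/2 ≈ 8.000
  cycle 1 → 0 → 1: weight = 16, length = 2, mean = 16/2 ≈ 8.000
Minimum mean = 6.000, attained e.g. along the cycle 1 → 1 with weight 6 and length 1. So λ(A) = 6/1 = 6.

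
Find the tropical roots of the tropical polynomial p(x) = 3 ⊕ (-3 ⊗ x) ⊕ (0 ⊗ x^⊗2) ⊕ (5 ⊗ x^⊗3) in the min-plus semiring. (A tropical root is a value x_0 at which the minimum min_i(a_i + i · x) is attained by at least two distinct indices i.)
Roots: {-5, -3, 6}

Each tropical root is a break point of the lower envelope of the lines y = a_i + i · x (there are 4 lines, with slopes 0, 1, ..., 3). Only the lines that attain the minimum somewhere contribute to roots; other lines are dominated. Here the surviving (envelope) indices are i = 3, i = 2, i = 1, i = 0.
Intersections between consecutive envelope lines give the roots: for adjacent envelope indices i < j the intersection is x = (a_i − a_j) / (j − i). Reading off the sorted break points: {-5, -3, 6}.
Verification: at each break x_0, at least two indices attain the minimum of min_i(a_i + i · x_0).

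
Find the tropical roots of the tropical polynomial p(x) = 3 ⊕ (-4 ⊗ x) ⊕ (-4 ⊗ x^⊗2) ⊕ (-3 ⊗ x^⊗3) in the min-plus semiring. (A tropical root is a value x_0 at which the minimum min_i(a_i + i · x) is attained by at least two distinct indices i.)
Roots: {-1, 0, 7}

Each tropical root is a break point of the lower envelope of the lines y = a_i + i · x (there are 4 lines, with slopes 0, 1, ..., 3). Only the lines that attain the minimum somewhere contribute to roots; other lines are dominated. Here the surviving (envelope) indices are i = 3, i = 2, i = 1, i = 0.
Intersections between consecutive envelope lines give the roots: for adjacent envelope indices i < j the intersection is x = (a_i − a_j) / (j − i). Reading off the sorted break points: {-1, 0, 7}.
Verification: at each break x_0, at least two indices attain the minimum of min_i(a_i + i · x_0).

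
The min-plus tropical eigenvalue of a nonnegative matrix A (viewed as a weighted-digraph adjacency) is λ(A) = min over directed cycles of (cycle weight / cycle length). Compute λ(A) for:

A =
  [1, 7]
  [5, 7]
λ(A) = 1

Enumerate directed cycles and compute their means (weight / length). Sample:
  cycle 0 → 0: weight = 1, length = 1, mean = 1/1 ≈ 1.000
  cycle 1 → 1: weight = 7, length = 1, mean = 7/1 ≈ 7.000
  cycle 0 → 1 → 0: weight = 12, length = 2, mean = 12/2 ≈ 6.000
  cycle 1 → 0 → 1: weight = 12, length = 2, mean = 12/2 ≈ 6.000
Minimum mean = 1.000, attained e.g. along the cycle 0 → 0 with weight 1 and length 1. So λ(A) = 1/1 = 1.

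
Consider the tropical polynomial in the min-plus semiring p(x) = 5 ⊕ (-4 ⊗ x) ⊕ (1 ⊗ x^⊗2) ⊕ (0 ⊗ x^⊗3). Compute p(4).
p(4) = 0

A tropical monomial a ⊗ x^⊗i evaluates to a + i · x. Evaluating each term at x = 4:
  Term 0 contributes 5 + 0 · 4 = 5
  Term 1 contributes -4 + 1 · 4 = 0
  Term 2 contributes 1 + 2 · 4 = 9
  Term 3 contributes 0 + 3 · 4 = 12
p(4) = ⊕ of these = min[5, 0, 9, 12] = 0.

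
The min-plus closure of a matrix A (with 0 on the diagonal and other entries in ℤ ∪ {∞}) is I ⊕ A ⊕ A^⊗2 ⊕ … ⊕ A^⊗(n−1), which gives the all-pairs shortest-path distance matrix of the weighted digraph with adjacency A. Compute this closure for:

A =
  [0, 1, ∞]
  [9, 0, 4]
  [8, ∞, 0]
Closure =
  [0, 1, 5]
  [9, 0, 4]
  [8, 9, 0]

This is the Floyd-Warshall all-pairs shortest-path computation. For each intermediate vertex k = 0, 1, …, 2, update dist[i][j] ← min(dist[i][j], dist[i][k] + dist[k][j]). The final matrix gives, for each (i, j), the minimum total weight of any directed path from i to j (possibly empty when i = j).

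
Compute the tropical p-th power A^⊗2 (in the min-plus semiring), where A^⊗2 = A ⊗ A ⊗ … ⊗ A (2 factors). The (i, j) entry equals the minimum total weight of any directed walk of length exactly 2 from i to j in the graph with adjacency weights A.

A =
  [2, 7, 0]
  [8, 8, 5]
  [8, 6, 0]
A^⊗2 =
  [4, 6, 0]
  [10, 11, 5]
  [8, 6, 0]

Each entry (A^⊗2)_ij equals the minimum over all length-2 walks i = v_0 → v_1 → … → v_2 = j of Σ_t A[v_t][v_{t+1}]. For example, for (i, j) = (0, 2) we minimise over 3 possible intermediate vertex sequences; the minimum is 0, attained along the walk 0 → 2 → 2.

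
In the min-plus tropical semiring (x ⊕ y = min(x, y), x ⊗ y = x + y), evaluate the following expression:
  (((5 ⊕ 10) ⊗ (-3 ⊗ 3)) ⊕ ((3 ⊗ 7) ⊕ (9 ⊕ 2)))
(((5 ⊕ 10) ⊗ (-3 ⊗ 3)) ⊕ ((3 ⊗ 7) ⊕ (9 ⊕ 2))) = 2

Expand innermost to outermost. Recall ⊕ takes the minimum of its arguments and ⊗ takes their sum. Working out the expression (((5 ⊕ 10) ⊗ (-3 ⊗ 3)) ⊕ ((3 ⊗ 7) ⊕ (9 ⊕ 2))) gives 2.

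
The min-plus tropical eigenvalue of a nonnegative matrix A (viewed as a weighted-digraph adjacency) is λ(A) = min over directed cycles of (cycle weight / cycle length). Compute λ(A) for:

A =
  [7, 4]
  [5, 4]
λ(A) = 4

Enumerate directed cycles and compute their means (weight / length). Sample:
  cycle 0 → 0: weight = 7, length = 1, mean = 7/1 ≈ 7.000
  cycle 1 → 1: weight = 4, length = 1, mean = 4/1 ≈ 4.000
  cycle 0 → 1 → 0: weight = 9, length = 2, mean = 9/2 ≈ 4.500
  cycle 1 → 0 → 1: weight = 9, length = 2, mean = 9/2 ≈ 4.500
Minimum mean = 4.000, attained e.g. along the cycle 1 → 1 with weight 4 and length 1. So λ(A) = 4/1 = 4.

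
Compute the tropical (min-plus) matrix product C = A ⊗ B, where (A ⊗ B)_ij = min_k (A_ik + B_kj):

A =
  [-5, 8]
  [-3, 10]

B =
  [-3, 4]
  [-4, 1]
A ⊗ B =
  [-8, -1]
  [-6, 1]

Apply the min-plus product entry-by-entry:
  C[0][0] = min over k of (A[0][0] + B[0][0] = -5 + -3 = -8, A[0][1] + B[1][0] = 8 + -4 = 4) = -8 (attained at k = 0)
  C[0][1] = min over k of (A[0][0] + B[0][1] = -5 + 4 = -1, A[0][1] + B[1][1] = 8 + 1 = 9) = -1 (attained at k = 0)
  C[1][0] = min over k of (A[1][0] + B[0][0] = -3 + -3 = -6, A[1][1] + B[1][0] = 10 + -4 = 6) = -6 (attained at k = 0)
  C[1][1] = min over k of (A[1][0] + B[0][1] = -3 + 4 = 1, A[1][1] + B[1][1] = 10 + 1 = 11) = 1 (attained at k = 0)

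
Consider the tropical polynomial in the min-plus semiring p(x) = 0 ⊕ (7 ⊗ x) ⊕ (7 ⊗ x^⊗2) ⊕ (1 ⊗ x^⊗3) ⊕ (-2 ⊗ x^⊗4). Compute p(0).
p(0) = -2

A tropical monomial a ⊗ x^⊗i evaluates to a + i · x. Evaluating each term at x = 0:
  Term 0 contributes 0 + 0 · 0 = 0
  Term 1 contributes 7 + 1 · 0 = 7
  Term 2 contributes 7 + 2 · 0 = 7
  Term 3 contributes 1 + 3 · 0 = 1
  Term 4 contributes -2 + 4 · 0 = -2
p(0) = ⊕ of these = min[0, 7, 7, 1, -2] = -2.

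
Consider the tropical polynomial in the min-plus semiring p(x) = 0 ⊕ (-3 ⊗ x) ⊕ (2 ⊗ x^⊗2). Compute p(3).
p(3) = 0

A tropical monomial a ⊗ x^⊗i evaluates to a + i · x. Evaluating each term at x = 3:
  Term 0 contributes 0 + 0 · 3 = 0
  Term 1 contributes -3 + 1 · 3 = 0
  Term 2 contributes 2 + 2 · 3 = 8
p(3) = ⊕ of these = min[0, 0, 8] = 0.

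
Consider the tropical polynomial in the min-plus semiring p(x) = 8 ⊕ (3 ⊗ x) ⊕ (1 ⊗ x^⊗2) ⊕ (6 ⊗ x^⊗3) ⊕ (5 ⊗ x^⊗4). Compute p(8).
p(8) = 8

A tropical monomial a ⊗ x^⊗i evaluates to a + i · x. Evaluating each term at x = 8:
  Term 0 contributes 8 + 0 · 8 = 8
  Term 1 contributes 3 + 1 · 8 = 11
  Term 2 contributes 1 + 2 · 8 = 17
  Term 3 contributes 6 + 3 · 8 = 30
  Term 4 contributes 5 + 4 · 8 = 37
p(8) = ⊕ of these = min[8, 11, 17, 30, 37] = 8.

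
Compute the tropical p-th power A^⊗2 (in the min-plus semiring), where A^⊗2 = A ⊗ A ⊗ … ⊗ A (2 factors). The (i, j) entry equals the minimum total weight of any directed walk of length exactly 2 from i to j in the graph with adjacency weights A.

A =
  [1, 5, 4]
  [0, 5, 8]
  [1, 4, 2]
A^⊗2 =
  [2, 6, 5]
  [1, 5, 4]
  [2, 6, 4]

Each entry (A^⊗2)_ij equals the minimum over all length-2 walks i = v_0 → v_1 → … → v_2 = j of Σ_t A[v_t][v_{t+1}]. For example, for (i, j) = (0, 2) we minimise over 3 possible intermediate vertex sequences; the minimum is 5, attained along the walk 0 → 0 → 2.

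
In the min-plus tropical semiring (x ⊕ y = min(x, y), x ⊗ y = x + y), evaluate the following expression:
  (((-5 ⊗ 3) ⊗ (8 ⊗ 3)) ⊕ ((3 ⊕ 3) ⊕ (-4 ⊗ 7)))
(((-5 ⊗ 3) ⊗ (8 ⊗ 3)) ⊕ ((3 ⊕ 3) ⊕ (-4 ⊗ 7))) = 3

Expand innermost to outermost. Recall ⊕ takes the minimum of its arguments and ⊗ takes their sum. Working out the expression (((-5 ⊗ 3) ⊗ (8 ⊗ 3)) ⊕ ((3 ⊕ 3) ⊕ (-4 ⊗ 7))) gives 3.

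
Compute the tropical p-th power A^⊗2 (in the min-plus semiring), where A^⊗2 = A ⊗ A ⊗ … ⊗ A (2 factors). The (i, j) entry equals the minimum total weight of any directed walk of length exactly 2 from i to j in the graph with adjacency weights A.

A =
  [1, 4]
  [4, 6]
A^⊗2 =
  [2, 5]
  [5, 8]

Each entry (A^⊗2)_ij equals the minimum over all length-2 walks i = v_0 → v_1 → … → v_2 = j of Σ_t A[v_t][v_{t+1}]. For example, for (i, j) = (0, 1) we minimise over 2 possible intermediate vertex sequences; the minimum is 5, attained along the walk 0 → 0 → 1.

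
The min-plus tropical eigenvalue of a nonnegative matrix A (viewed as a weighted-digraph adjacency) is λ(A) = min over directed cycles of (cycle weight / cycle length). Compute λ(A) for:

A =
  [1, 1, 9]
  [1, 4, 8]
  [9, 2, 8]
λ(A) = 1

Enumerate directed cycles and compute their means (weight / length). Sample:
  cycle 0 → 0: weight = 1, length = 1, mean = 1/1 ≈ 1.000
  cycle 1 → 1: weight = 4, length = 1, mean = 4/1 ≈ 4.000
  cycle 2 → 2: weight = 8, length = 1, mean = 8/1 ≈ 8.000
  cycle 0 → 1 → 0: weight = 2, length = 2, mean = 2/2 ≈ 1.000
  cycle 0 → 2 → 0: weight = 18, length = 2, mean = 18/2 ≈ 9.000
  cycle 1 → 0 → 1: weight = 2, length = 2, mean = 2/2 ≈ 1.000
Minimum mean = 1.000, attained e.g. along the cycle 0 → 0 with weight 1 and length 1. So λ(A) = 1/1 = 1.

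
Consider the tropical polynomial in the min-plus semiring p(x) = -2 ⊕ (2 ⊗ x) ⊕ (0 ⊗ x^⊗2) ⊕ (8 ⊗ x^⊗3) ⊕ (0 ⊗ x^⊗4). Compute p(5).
p(5) = -2

A tropical monomial a ⊗ x^⊗i evaluates to a + i · x. Evaluating each term at x = 5:
  Term 0 contributes -2 + 0 · 5 = -2
  Term 1 contributes 2 + 1 · 5 = 7
  Term 2 contributes 0 + 2 · 5 = 10
  Term 3 contributes 8 + 3 · 5 = 23
  Term 4 contributes 0 + 4 · 5 = 20
p(5) = ⊕ of these = min[-2, 7, 10, 23, 20] = -2.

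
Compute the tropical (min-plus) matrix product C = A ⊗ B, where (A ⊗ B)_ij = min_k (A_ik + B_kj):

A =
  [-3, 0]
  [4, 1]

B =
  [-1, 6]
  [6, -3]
A ⊗ B =
  [-4, -3]
  [3, -2]

Apply the min-plus product entry-by-entry:
  C[0][0] = min over k of (A[0][0] + B[0][0] = -3 + -1 = -4, A[0][1] + B[1][0] = 0 + 6 = 6) = -4 (attained at k = 0)
  C[0][1] = min over k of (A[0][0] + B[0][1] = -3 + 6 = 3, A[0][1] + B[1][1] = 0 + -3 = -3) = -3 (attained at k = 1)
  C[1][0] = min over k of (A[1][0] + B[0][0] = 4 + -1 = 3, A[1][1] + B[1][0] = 1 + 6 = 7) = 3 (attained at k = 0)
  C[1][1] = min over k of (A[1][0] + B[0][1] = 4 + 6 = 10, A[1][1] + B[1][1] = 1 + -3 = -2) = -2 (attained at k = 1)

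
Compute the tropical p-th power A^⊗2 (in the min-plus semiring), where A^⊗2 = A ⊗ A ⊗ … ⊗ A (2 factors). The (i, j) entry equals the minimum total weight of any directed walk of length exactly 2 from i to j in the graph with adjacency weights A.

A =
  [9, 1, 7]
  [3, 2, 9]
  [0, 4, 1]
A^⊗2 =
  [4, 3, 8]
  [5, 4, 10]
  [1, 1, 2]

Each entry (A^⊗2)_ij equals the minimum over all length-2 walks i = v_0 → v_1 → … → v_2 = j of Σ_t A[v_t][v_{t+1}]. For example, for (i, j) = (0, 2) we minimise over 3 possible intermediate vertex sequences; the minimum is 8, attained along the walk 0 → 2 → 2.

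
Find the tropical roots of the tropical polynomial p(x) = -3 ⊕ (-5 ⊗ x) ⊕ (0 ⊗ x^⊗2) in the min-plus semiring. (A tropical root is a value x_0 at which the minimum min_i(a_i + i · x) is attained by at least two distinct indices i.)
Roots: {-5, 2}

Each tropical root is a break point of the lower envelope of the lines y = a_i + i · x (there are 3 lines, with slopes 0, 1, ..., 2). Only the lines that attain the minimum somewhere contribute to roots; other lines are dominated. Here the surviving (envelope) indices are i = 2, i = 1, i = 0.
Intersections between consecutive envelope lines give the roots: for adjacent envelope indices i < j the intersection is x = (a_i − a_j) / (j − i). Reading off the sorted break points: {-5, 2}.
Verification: at each break x_0, at least two indices attain the minimum of min_i(a_i + i · x_0).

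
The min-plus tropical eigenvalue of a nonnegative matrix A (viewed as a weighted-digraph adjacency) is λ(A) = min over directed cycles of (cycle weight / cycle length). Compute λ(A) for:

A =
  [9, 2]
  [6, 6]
λ(A) = 4

Enumerate directed cycles and compute their means (weight / length). Sample:
  cycle 0 → 0: weight = 9, length = 1, mean = 9/1 ≈ 9.000
  cycle 1 → 1: weight = 6, length = 1, mean = 6/1 ≈ 6.000
  cycle 0 → 1 → 0: weight = 8, length = 2, mean = 8/2 ≈ 4.000
  cycle 1 → 0 → 1: weight = 8, length = 2, mean = 8/2 ≈ 4.000
Minimum mean = 4.000, attained e.g. along the cycle 0 → 1 → 0 with weight 8 and length 2. So λ(A) = 8/2 = 4.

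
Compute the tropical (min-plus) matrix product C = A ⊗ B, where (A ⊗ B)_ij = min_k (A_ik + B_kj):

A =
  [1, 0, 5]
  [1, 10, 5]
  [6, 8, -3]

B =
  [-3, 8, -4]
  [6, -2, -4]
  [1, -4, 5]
A ⊗ B =
  [-2, -2, -4]
  [-2, 1, -3]
  [-2, -7, 2]

Apply the min-plus product entry-by-entry:
  C[0][0] = min over k of (A[0][0] + B[0][0] = 1 + -3 = -2, A[0][1] + B[1][0] = 0 + 6 = 6, A[0][2] + B[2][0] = 5 + 1 = 6) = -2 (attained at k = 0)
  C[0][1] = min over k of (A[0][0] + B[0][1] = 1 + 8 = 9, A[0][1] + B[1][1] = 0 + -2 = -2, A[0][2] + B[2][1] = 5 + -4 = 1) = -2 (attained at k = 1)
  C[0][2] = min over k of (A[0][0] + B[0][2] = 1 + -4 = -3, A[0][1] + B[1][2] = 0 + -4 = -4, A[0][2] + B[2][2] = 5 + 5 = 10) = -4 (attained at k = 1)
  C[1][0] = min over k of (A[1][0] + B[0][0] = 1 + -3 = -2, A[1][1] + B[1][0] = 10 + 6 = 16, A[1][2] + B[2][0] = 5 + 1 = 6) = -2 (attained at k = 0)
  C[1][1] = min over k of (A[1][0] + B[0][1] = 1 + 8 = 9, A[1][1] + B[1][1] = 10 + -2 = 8, A[1][2] + B[2][1] = 5 + -4 = 1) = 1 (attained at k = 2)
  C[1][2] = min over k of (A[1][0] + B[0][2] = 1 + -4 = -3, A[1][1] + B[1][2] = 10 + -4 = 6, A[1][2] + B[2][2] = 5 + 5 = 10) = -3 (attained at k = 0)
  C[2][0] = min over k of (A[2][0] + B[0][0] = 6 + -3 = 3, A[2][1] + B[1][0] = 8 + 6 = 14, A[2][2] + B[2][0] = -3 + 1 = -2) = -2 (attained at k = 2)
  C[2][1] = min over k of (A[2][0] + B[0][1] = 6 + 8 = 14, A[2][1] + B[1][1] = 8 + -2 = 6, A[2][2] + B[2][1] = -3 + -4 = -7) = -7 (attained at k = 2)
  C[2][2] = min over k of (A[2][0] + B[0][2] = 6 + -4 = 2, A[2][1] + B[1][2] = 8 + -4 = 4, A[2][2] + B[2][2] = -3 + 5 = 2) = 2 (attained at k = 0)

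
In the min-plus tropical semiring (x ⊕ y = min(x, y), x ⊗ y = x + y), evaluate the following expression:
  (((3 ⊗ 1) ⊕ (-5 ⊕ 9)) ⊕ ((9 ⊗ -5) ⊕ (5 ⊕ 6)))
(((3 ⊗ 1) ⊕ (-5 ⊕ 9)) ⊕ ((9 ⊗ -5) ⊕ (5 ⊕ 6))) = -5

Expand innermost to outermost. Recall ⊕ takes the minimum of its arguments and ⊗ takes their sum. Working out the expression (((3 ⊗ 1) ⊕ (-5 ⊕ 9)) ⊕ ((9 ⊗ -5) ⊕ (5 ⊕ 6))) gives -5.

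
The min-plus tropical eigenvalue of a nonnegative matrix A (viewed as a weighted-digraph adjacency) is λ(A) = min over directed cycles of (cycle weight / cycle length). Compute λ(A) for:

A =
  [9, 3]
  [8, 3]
λ(A) = 3

Enumerate directed cycles and compute their means (weight / length). Sample:
  cycle 0 → 0: weight = 9, length = 1, mean = 9/1 ≈ 9.000
  cycle 1 → 1: weight = 3, length = 1, mean = 3/1 ≈ 3.000
  cycle 0 → 1 → 0: weight = 11, length = 2, mean = 11/2 ≈ 5.500
  cycle 1 → 0 → 1: weight = 11, length = 2, mean = 11/2 ≈ 5.500
Minimum mean = 3.000, attained e.g. along the cycle 1 → 1 with weight 3 and length 1. So λ(A) = 3/1 = 3.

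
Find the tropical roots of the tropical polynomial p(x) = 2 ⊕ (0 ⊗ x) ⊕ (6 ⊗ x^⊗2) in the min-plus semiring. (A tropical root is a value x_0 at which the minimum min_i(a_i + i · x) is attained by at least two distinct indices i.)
Roots: {-6, 2}

Each tropical root is a break point of the lower envelope of the lines y = a_i + i · x (there are 3 lines, with slopes 0, 1, ..., 2). Only the lines that attain the minimum somewhere contribute to roots; other lines are dominated. Here the surviving (envelope) indices are i = 2, i = 1, i = 0.
Intersections between consecutive envelope lines give the roots: for adjacent envelope indices i < j the intersection is x = (a_i − a_j) / (j − i). Reading off the sorted break points: {-6, 2}.
Verification: at each break x_0, at least two indices attain the minimum of min_i(a_i + i · x_0).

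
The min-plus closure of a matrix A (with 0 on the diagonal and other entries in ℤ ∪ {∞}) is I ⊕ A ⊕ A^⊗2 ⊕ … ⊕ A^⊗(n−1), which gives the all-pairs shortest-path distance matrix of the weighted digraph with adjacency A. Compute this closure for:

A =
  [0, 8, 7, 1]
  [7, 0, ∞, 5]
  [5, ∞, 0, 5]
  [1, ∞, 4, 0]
Closure =
  [0, 8, 5, 1]
  [6, 0, 9, 5]
  [5, 13, 0, 5]
  [1, 9, 4, 0]

This is the Floyd-Warshall all-pairs shortest-path computation. For each intermediate vertex k = 0, 1, …, 3, update dist[i][j] ← min(dist[i][j], dist[i][k] + dist[k][j]). The final matrix gives, for each (i, j), the minimum total weight of any directed path from i to j (possibly empty when i = j).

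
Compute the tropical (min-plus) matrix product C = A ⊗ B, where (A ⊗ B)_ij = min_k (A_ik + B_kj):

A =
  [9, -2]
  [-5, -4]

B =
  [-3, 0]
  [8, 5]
A ⊗ B =
  [6, 3]
  [-8, -5]

Apply the min-plus product entry-by-entry:
  C[0][0] = min over k of (A[0][0] + B[0][0] = 9 + -3 = 6, A[0][1] + B[1][0] = -2 + 8 = 6) = 6 (attained at k = 0)
  C[0][1] = min over k of (A[0][0] + B[0][1] = 9 + 0 = 9, A[0][1] + B[1][1] = -2 + 5 = 3) = 3 (attained at k = 1)
  C[1][0] = min over k of (A[1][0] + B[0][0] = -5 + -3 = -8, A[1][1] + B[1][0] = -4 + 8 = 4) = -8 (attained at k = 0)
  C[1][1] = min over k of (A[1][0] + B[0][1] = -5 + 0 = -5, A[1][1] + B[1][1] = -4 + 5 = 1) = -5 (attained at k = 0)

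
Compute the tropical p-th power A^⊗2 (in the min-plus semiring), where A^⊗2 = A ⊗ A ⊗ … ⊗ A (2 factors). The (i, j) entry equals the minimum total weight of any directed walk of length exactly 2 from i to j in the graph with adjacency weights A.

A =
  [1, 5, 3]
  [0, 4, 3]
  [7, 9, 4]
A^⊗2 =
  [2, 6, 4]
  [1, 5, 3]
  [8, 12, 8]

Each entry (A^⊗2)_ij equals the minimum over all length-2 walks i = v_0 → v_1 → … → v_2 = j of Σ_t A[v_t][v_{t+1}]. For example, for (i, j) = (0, 2) we minimise over 3 possible intermediate vertex sequences; the minimum is 4, attained along the walk 0 → 0 → 2.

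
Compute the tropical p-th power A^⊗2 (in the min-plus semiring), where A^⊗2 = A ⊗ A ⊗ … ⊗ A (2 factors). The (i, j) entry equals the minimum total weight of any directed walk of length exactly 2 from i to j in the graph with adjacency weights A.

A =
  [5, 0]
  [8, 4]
A^⊗2 =
  [8, 4]
  [12, 8]

Each entry (A^⊗2)_ij equals the minimum over all length-2 walks i = v_0 → v_1 → … → v_2 = j of Σ_t A[v_t][v_{t+1}]. For example, for (i, j) = (0, 1) we minimise over 2 possible intermediate vertex sequences; the minimum is 4, attained along the walk 0 → 1 → 1.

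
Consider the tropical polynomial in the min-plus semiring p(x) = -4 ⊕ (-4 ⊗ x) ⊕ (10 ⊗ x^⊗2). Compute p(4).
p(4) = -4

A tropical monomial a ⊗ x^⊗i evaluates to a + i · x. Evaluating each term at x = 4:
  Term 0 contributes -4 + 0 · 4 = -4
  Term 1 contributes -4 + 1 · 4 = 0
  Term 2 contributes 10 + 2 · 4 = 18
p(4) = ⊕ of these = min[-4, 0, 18] = -4.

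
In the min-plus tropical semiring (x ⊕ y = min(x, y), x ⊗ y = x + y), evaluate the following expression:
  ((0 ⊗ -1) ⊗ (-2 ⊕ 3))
((0 ⊗ -1) ⊗ (-2 ⊕ 3)) = -3

Expand innermost to outermost. Recall ⊕ takes the minimum of its arguments and ⊗ takes their sum. Working out the expression ((0 ⊗ -1) ⊗ (-2 ⊕ 3)) gives -3.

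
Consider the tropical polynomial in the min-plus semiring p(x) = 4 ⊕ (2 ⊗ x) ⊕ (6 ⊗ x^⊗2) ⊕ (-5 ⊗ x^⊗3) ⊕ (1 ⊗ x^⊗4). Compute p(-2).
p(-2) = -11

A tropical monomial a ⊗ x^⊗i evaluates to a + i · x. Evaluating each term at x = -2:
  Term 0 contributes 4 + 0 · -2 = 4
  Term 1 contributes 2 + 1 · -2 = 0
  Term 2 contributes 6 + 2 · -2 = 2
  Term 3 contributes -5 + 3 · -2 = -11
  Term 4 contributes 1 + 4 · -2 = -7
p(-2) = ⊕ of these = min[4, 0, 2, -11, -7] = -11.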